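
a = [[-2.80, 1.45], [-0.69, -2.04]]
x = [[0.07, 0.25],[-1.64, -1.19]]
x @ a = [[-0.37, -0.41], [5.41, 0.05]]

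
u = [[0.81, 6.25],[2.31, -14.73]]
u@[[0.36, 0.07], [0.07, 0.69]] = [[0.73, 4.37], [-0.20, -10.0]]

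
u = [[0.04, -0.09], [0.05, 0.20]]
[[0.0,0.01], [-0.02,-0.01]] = u@[[-0.06, 0.00], [-0.08, -0.07]]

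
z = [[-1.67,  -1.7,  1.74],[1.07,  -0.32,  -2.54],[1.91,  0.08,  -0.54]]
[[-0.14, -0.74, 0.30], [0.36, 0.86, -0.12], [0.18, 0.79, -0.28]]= z @[[0.07,0.37,-0.15], [-0.09,-0.1,-0.04], [-0.10,-0.17,-0.01]]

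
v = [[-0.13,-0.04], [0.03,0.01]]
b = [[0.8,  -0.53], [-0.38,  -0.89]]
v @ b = [[-0.09,0.1], [0.02,-0.02]]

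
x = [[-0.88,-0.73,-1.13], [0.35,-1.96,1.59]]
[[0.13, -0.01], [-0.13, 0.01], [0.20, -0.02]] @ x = [[-0.12, -0.08, -0.16],[0.12, 0.08, 0.16],[-0.18, -0.11, -0.26]]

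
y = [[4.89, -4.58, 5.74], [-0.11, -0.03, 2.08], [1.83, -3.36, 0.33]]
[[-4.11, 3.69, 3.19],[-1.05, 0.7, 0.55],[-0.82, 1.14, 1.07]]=y@[[-0.12,0.14,0.13], [0.13,-0.23,-0.22], [-0.51,0.34,0.27]]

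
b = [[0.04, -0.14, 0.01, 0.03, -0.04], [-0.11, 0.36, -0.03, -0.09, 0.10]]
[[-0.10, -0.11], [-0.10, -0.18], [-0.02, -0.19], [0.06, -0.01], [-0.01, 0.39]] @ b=[[0.01, -0.03, 0.00, 0.01, -0.01],[0.02, -0.05, 0.00, 0.01, -0.01],[0.02, -0.07, 0.01, 0.02, -0.02],[0.0, -0.01, 0.0, 0.0, -0.0],[-0.04, 0.14, -0.01, -0.04, 0.04]]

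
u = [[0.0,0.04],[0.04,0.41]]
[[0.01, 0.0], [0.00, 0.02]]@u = [[0.00, 0.00],[0.0, 0.01]]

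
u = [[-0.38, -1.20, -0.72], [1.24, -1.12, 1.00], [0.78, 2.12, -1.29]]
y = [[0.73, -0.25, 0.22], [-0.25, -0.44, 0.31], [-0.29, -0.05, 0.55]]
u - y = [[-1.11, -0.95, -0.94], [1.49, -0.68, 0.69], [1.07, 2.17, -1.84]]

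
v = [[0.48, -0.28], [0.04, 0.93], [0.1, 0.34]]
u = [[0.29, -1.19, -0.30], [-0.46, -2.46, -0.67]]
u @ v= [[0.06, -1.29],[-0.39, -2.39]]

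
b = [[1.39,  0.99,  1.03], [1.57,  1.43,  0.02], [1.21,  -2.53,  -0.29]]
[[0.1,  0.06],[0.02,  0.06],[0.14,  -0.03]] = b @ [[0.05, 0.02], [-0.04, 0.02], [0.07, 0.01]]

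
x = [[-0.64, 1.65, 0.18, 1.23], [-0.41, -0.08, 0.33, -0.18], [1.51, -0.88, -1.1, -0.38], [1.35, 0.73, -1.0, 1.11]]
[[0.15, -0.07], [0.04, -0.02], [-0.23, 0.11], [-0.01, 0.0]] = x @ [[-0.02, 0.01], [-0.22, 0.11], [0.23, -0.11], [0.37, -0.18]]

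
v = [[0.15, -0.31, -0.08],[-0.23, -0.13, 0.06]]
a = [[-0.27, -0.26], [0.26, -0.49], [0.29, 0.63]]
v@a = [[-0.14, 0.06], [0.05, 0.16]]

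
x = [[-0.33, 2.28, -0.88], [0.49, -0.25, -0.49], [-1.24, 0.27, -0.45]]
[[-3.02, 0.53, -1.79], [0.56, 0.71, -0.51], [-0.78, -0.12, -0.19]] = x @[[0.38, 0.43, -0.30], [-1.31, -0.08, -0.45], [-0.10, -0.97, 0.98]]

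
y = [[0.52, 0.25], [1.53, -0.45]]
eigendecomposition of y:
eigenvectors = [[0.64, -0.19],[0.77, 0.98]]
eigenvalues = [0.82, -0.75]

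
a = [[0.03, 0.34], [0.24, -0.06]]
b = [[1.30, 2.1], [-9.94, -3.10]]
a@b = [[-3.34, -0.99], [0.91, 0.69]]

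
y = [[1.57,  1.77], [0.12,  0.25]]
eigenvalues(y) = [1.71, 0.11]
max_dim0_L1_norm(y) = 2.02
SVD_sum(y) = [[1.56, 1.78], [0.18, 0.2]] + [[0.01, -0.01], [-0.06, 0.05]]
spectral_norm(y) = 2.38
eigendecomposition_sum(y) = [[1.56,1.89], [0.13,0.15]] + [[0.01, -0.12], [-0.01, 0.1]]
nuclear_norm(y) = 2.46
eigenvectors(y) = [[1.00,-0.77], [0.08,0.64]]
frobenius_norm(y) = 2.38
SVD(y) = [[-0.99, -0.11], [-0.11, 0.99]] @ diag([2.3809616402491924, 0.07564170583661764]) @ [[-0.66, -0.75], [-0.75, 0.66]]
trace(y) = 1.82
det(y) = 0.18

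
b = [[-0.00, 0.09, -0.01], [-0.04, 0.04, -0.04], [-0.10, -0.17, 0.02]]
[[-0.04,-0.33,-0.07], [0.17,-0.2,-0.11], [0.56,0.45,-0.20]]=b@[[-4.94, 1.72, 3.28], [-0.36, -3.69, -0.96], [0.35, -0.46, -1.6]]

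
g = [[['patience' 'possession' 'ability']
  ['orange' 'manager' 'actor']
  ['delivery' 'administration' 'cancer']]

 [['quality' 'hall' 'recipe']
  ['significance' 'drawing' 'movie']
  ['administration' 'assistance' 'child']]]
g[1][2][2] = 'child'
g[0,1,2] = 'actor'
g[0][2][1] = 'administration'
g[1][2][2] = 'child'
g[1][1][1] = 'drawing'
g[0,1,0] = 'orange'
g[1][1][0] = 'significance'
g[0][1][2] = 'actor'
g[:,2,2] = ['cancer', 'child']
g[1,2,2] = 'child'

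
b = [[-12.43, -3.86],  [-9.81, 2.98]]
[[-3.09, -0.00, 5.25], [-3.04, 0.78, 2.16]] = b @ [[0.28, -0.04, -0.32],  [-0.10, 0.13, -0.33]]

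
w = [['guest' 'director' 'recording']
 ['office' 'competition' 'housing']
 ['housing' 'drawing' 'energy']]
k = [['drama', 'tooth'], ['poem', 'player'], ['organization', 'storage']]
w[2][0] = 'housing'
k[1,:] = ['poem', 'player']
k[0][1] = 'tooth'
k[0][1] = 'tooth'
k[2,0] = 'organization'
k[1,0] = 'poem'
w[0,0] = 'guest'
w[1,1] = 'competition'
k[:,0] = ['drama', 'poem', 'organization']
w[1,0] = 'office'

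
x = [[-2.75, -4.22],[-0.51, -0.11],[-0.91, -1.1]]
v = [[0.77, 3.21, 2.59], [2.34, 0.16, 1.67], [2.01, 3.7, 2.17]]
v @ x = [[-6.11,-6.45], [-8.04,-11.73], [-9.39,-11.28]]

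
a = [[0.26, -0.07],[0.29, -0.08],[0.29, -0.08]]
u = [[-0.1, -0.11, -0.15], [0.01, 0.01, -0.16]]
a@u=[[-0.03, -0.03, -0.03], [-0.03, -0.03, -0.03], [-0.03, -0.03, -0.03]]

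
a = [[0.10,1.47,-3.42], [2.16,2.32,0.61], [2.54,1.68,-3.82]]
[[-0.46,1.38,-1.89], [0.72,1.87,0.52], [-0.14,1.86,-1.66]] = a @ [[0.15, 0.12, 0.19], [0.12, 0.72, -0.09], [0.19, -0.09, 0.52]]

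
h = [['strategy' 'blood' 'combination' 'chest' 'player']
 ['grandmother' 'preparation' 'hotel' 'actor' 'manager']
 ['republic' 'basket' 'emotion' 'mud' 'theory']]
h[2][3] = 'mud'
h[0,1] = 'blood'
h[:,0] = ['strategy', 'grandmother', 'republic']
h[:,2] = ['combination', 'hotel', 'emotion']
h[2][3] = 'mud'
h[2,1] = 'basket'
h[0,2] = 'combination'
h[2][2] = 'emotion'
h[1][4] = 'manager'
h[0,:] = ['strategy', 'blood', 'combination', 'chest', 'player']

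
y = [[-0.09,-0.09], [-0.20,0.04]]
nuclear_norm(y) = 0.32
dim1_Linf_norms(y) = [0.09, 0.2]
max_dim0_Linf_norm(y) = 0.2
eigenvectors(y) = [[-0.73,0.39], [-0.68,-0.92]]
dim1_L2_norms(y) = [0.13, 0.2]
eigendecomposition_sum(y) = [[-0.12, -0.05], [-0.12, -0.05]] + [[0.03, -0.04],[-0.08, 0.09]]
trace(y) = -0.05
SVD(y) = [[-0.41,-0.91], [-0.91,0.41]] @ diag([0.21931771568867986, 0.09848725595273418]) @ [[1.00, 0.00],[-0.00, 1.0]]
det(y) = -0.02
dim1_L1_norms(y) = [0.18, 0.24]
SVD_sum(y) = [[-0.09,-0.00],[-0.2,-0.0]] + [[0.0, -0.09], [-0.00, 0.04]]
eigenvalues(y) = [-0.17, 0.12]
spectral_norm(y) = 0.22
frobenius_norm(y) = 0.24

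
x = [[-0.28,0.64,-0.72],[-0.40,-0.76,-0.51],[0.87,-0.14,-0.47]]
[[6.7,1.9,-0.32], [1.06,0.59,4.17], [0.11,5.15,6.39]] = x @[[-2.24, 3.72, 4.00], [3.41, 0.01, -4.29], [-5.4, -4.08, -4.92]]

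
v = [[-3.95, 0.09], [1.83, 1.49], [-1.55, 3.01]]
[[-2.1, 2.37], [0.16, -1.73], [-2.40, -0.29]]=v @ [[0.52, -0.61], [-0.53, -0.41]]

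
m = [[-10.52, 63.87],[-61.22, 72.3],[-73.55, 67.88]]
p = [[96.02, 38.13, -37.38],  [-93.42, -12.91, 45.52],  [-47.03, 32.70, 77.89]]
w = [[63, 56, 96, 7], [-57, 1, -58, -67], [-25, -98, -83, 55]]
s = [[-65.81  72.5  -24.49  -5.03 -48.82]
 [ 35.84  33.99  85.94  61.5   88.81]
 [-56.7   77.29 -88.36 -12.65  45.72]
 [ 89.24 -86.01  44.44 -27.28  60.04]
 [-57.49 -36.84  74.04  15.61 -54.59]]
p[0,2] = -37.38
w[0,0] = 63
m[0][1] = 63.87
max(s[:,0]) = 89.24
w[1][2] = -58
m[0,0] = -10.52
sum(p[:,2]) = 86.03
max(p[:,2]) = 77.89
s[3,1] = -86.01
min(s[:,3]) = -27.28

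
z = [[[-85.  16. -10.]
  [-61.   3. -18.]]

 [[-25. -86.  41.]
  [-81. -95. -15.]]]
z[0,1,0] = -61.0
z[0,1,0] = -61.0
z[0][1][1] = 3.0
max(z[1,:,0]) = -25.0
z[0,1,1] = 3.0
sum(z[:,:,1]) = -162.0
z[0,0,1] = 16.0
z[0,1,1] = 3.0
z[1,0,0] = -25.0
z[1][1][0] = -81.0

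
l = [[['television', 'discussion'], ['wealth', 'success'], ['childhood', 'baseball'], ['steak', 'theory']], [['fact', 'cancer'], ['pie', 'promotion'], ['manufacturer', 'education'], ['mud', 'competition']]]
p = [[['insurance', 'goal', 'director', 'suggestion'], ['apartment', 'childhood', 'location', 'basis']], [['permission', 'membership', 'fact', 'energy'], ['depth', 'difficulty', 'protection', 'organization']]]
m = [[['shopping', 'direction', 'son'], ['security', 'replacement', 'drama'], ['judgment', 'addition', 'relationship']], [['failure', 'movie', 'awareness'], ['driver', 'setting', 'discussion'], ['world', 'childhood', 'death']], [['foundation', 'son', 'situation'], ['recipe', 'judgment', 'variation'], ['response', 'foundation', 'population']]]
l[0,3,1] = 'theory'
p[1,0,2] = 'fact'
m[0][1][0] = 'security'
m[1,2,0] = 'world'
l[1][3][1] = 'competition'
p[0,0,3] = 'suggestion'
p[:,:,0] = [['insurance', 'apartment'], ['permission', 'depth']]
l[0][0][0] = 'television'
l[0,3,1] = 'theory'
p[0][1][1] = 'childhood'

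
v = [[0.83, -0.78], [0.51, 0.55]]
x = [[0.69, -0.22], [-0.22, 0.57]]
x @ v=[[0.46, -0.66], [0.11, 0.49]]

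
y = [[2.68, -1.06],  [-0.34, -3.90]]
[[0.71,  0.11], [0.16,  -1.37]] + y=[[3.39, -0.95], [-0.18, -5.27]]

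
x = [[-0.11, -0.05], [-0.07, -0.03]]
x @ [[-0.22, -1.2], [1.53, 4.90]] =[[-0.05, -0.11], [-0.03, -0.06]]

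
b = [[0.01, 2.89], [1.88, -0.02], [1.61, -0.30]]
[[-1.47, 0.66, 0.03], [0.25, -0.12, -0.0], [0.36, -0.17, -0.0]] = b@ [[0.13, -0.06, -0.0], [-0.51, 0.23, 0.01]]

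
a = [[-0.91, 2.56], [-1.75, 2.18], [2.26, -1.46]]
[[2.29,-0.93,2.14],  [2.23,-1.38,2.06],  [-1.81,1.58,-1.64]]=a @ [[-0.29, 0.6, -0.24],[0.79, -0.15, 0.75]]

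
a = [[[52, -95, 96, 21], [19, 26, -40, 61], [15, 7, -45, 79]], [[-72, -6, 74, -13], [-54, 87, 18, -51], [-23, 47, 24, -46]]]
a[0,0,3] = 21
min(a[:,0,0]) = -72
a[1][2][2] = 24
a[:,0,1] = [-95, -6]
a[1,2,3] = -46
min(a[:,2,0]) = -23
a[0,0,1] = -95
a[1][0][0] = -72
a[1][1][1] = 87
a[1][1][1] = 87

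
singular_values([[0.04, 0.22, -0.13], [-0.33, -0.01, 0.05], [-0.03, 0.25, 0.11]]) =[0.35, 0.33, 0.16]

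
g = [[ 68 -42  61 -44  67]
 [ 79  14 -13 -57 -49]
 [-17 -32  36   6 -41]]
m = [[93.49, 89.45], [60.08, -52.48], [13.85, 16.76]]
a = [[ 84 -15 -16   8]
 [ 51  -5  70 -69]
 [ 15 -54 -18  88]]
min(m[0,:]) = 89.45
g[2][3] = 6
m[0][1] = 89.45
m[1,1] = -52.48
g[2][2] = 36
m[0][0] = 93.49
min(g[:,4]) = -49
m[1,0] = 60.08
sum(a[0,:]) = 61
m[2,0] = 13.85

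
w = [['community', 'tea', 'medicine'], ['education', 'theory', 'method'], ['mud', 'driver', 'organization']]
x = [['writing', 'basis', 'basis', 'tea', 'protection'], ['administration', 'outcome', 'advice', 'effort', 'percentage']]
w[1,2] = 'method'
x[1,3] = 'effort'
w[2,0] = 'mud'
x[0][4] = 'protection'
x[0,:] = ['writing', 'basis', 'basis', 'tea', 'protection']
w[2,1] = 'driver'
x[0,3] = 'tea'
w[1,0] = 'education'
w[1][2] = 'method'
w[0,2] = 'medicine'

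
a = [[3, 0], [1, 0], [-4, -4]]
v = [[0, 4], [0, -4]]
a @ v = [[0, 12], [0, 4], [0, 0]]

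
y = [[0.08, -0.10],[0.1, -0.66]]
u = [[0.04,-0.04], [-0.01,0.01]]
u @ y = [[-0.00, 0.02], [0.00, -0.01]]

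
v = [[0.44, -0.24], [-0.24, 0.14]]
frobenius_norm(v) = 0.57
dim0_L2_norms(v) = [0.5, 0.28]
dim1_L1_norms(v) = [0.68, 0.38]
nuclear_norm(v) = 0.58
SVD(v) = [[-0.87,0.48], [0.48,0.87]] @ diag([0.5730194339616982, 0.006980566038301913]) @ [[-0.87, 0.48],[0.48, 0.87]]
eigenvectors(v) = [[0.87, 0.48],  [-0.48, 0.87]]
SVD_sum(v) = [[0.44, -0.24], [-0.24, 0.13]] + [[0.0, 0.00], [0.00, 0.01]]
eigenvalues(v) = [0.57, 0.01]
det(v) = 0.00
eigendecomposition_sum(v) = [[0.44,-0.24], [-0.24,0.13]] + [[0.0, 0.00], [0.0, 0.01]]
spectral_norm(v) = 0.57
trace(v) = 0.58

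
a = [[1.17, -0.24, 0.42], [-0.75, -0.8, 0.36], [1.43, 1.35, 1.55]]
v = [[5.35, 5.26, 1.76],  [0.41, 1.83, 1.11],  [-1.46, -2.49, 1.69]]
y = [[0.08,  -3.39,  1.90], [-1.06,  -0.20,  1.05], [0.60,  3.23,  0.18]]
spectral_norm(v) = 8.27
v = y @ a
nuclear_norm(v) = 11.77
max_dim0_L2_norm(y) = 4.69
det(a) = -2.37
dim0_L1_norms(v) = [7.22, 9.58, 4.56]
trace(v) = 8.87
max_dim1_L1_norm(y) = 5.37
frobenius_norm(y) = 5.31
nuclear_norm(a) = 4.60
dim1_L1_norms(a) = [1.83, 1.91, 4.33]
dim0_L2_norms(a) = [1.99, 1.59, 1.65]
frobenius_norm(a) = 3.03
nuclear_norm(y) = 7.72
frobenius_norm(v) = 8.68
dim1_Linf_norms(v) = [5.35, 1.83, 2.49]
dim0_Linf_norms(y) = [1.06, 3.39, 1.9]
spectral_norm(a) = 2.73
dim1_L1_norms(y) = [5.37, 2.31, 4.01]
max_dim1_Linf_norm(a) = 1.55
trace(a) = 1.92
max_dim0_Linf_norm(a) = 1.55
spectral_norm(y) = 4.91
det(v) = 22.07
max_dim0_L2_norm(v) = 6.1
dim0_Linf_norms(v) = [5.35, 5.26, 1.76]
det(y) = -9.33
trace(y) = 0.06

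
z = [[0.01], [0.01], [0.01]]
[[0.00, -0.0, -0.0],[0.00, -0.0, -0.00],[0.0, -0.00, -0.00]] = z @[[0.25, -0.18, -0.1]]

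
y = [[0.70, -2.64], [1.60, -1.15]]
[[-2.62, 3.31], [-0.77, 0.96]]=y @ [[0.29, -0.37], [1.07, -1.35]]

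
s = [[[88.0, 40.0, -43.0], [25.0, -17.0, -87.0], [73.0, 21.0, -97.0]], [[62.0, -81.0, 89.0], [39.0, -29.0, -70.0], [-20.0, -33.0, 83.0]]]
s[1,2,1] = -33.0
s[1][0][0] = 62.0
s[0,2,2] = -97.0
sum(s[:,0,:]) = 155.0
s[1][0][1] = -81.0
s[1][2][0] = -20.0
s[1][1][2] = -70.0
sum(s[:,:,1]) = -99.0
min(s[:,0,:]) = -81.0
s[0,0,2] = -43.0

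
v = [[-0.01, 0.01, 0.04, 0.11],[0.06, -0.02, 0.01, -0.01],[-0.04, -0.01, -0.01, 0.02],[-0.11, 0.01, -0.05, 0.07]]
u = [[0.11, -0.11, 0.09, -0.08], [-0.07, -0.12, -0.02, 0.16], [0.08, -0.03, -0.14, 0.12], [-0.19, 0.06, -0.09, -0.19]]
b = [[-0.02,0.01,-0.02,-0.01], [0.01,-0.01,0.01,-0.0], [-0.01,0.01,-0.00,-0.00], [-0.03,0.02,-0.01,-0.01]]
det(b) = -0.00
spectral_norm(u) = 0.33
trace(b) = -0.04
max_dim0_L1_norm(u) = 0.55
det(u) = -0.00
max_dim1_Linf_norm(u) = 0.19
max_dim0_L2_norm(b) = 0.04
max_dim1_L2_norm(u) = 0.29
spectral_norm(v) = 0.17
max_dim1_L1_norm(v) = 0.24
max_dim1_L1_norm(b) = 0.07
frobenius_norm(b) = 0.05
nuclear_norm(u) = 0.85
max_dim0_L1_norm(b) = 0.07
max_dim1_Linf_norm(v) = 0.11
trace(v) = 0.03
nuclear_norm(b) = 0.07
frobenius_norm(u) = 0.46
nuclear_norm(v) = 0.31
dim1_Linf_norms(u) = [0.11, 0.16, 0.14, 0.19]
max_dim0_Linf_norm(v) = 0.11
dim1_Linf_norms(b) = [0.02, 0.01, 0.01, 0.03]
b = v @ u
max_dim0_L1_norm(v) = 0.22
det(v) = -0.00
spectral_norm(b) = 0.05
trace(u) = -0.34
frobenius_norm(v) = 0.20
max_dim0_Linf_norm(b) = 0.03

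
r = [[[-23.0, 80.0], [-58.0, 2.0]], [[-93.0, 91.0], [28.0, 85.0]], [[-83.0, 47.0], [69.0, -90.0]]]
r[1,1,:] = [28.0, 85.0]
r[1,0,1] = 91.0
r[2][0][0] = -83.0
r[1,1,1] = 85.0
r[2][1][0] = 69.0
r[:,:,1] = [[80.0, 2.0], [91.0, 85.0], [47.0, -90.0]]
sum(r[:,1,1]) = -3.0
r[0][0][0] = -23.0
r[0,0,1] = 80.0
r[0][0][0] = -23.0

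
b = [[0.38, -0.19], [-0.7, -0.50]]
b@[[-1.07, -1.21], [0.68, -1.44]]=[[-0.54,-0.19], [0.41,1.57]]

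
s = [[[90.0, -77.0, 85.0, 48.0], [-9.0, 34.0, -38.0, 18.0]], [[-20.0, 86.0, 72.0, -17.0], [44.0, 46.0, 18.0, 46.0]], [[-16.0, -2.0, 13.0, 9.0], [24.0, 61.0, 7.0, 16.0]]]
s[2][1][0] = 24.0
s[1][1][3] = 46.0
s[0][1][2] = -38.0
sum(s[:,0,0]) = 54.0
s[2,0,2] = 13.0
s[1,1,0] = 44.0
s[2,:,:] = [[-16.0, -2.0, 13.0, 9.0], [24.0, 61.0, 7.0, 16.0]]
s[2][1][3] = 16.0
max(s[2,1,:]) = 61.0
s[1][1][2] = 18.0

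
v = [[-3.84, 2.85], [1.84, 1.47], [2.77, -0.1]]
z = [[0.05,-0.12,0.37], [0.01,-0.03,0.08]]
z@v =[[0.61, -0.07], [0.13, -0.02]]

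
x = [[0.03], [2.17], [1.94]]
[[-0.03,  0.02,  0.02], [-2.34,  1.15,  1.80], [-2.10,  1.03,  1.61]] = x @ [[-1.08, 0.53, 0.83]]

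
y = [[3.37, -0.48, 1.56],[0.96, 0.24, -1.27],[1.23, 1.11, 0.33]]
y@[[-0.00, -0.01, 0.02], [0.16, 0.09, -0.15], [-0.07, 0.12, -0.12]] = [[-0.19, 0.11, -0.05],[0.13, -0.14, 0.14],[0.15, 0.13, -0.18]]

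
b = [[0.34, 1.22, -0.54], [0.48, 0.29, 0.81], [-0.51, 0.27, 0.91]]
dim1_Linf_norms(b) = [1.22, 0.81, 0.91]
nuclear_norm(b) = 3.33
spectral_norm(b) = 1.43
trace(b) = 1.54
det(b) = -1.17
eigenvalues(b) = [(-0.8+0j), (1.17+0.31j), (1.17-0.31j)]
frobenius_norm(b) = 2.01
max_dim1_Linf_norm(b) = 1.22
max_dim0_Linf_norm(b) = 1.22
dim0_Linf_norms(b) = [0.51, 1.22, 0.91]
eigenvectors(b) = [[0.76+0.00j, (-0.6+0j), (-0.6-0j)],[(-0.57+0j), -0.35-0.41j, -0.35+0.41j],[(0.32+0j), (0.13-0.58j), 0.13+0.58j]]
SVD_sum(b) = [[0.39,0.80,-0.89], [-0.07,-0.15,0.17], [-0.2,-0.40,0.45]] + [[0.07, 0.38, 0.37], [0.1, 0.59, 0.57], [0.09, 0.54, 0.52]] + [[-0.12, 0.04, -0.02],[0.45, -0.15, 0.07],[-0.41, 0.13, -0.06]]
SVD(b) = [[0.88, 0.43, 0.19], [-0.17, 0.66, -0.73], [-0.44, 0.61, 0.66]] @ diag([1.43123245618193, 1.2431652778681597, 0.6583416653033752]) @ [[0.31, 0.63, -0.71], [0.12, 0.71, 0.69], [-0.94, 0.30, -0.14]]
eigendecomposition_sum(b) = [[-0.33-0.00j, (0.45-0j), -0.32-0.00j], [0.25+0.00j, -0.34+0.00j, 0.24+0.00j], [-0.14-0.00j, 0.19-0.00j, (-0.13-0j)]] + [[0.34+0.12j, (0.39-0.13j), -0.11-0.52j], [0.12+0.30j, 0.31+0.19j, (0.29-0.38j)], [-0.19+0.30j, 0.04+0.40j, 0.52+0.00j]] + [[0.34-0.12j, 0.39+0.13j, (-0.11+0.52j)], [(0.12-0.3j), 0.31-0.19j, 0.29+0.38j], [-0.19-0.30j, (0.04-0.4j), (0.52-0j)]]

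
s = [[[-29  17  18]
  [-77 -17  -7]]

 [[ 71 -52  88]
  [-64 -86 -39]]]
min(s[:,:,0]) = -77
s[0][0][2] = 18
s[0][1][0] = -77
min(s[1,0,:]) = -52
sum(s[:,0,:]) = 113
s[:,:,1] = [[17, -17], [-52, -86]]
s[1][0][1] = -52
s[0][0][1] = 17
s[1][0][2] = 88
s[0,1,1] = -17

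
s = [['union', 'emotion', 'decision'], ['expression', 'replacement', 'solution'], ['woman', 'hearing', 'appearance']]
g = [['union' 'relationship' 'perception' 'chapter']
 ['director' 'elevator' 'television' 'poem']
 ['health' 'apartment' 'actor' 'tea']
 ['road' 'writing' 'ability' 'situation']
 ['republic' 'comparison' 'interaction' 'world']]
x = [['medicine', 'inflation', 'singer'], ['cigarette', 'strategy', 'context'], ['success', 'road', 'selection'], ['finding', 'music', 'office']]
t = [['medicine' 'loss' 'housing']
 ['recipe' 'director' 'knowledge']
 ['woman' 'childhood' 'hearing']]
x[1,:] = ['cigarette', 'strategy', 'context']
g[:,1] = ['relationship', 'elevator', 'apartment', 'writing', 'comparison']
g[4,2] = 'interaction'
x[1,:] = ['cigarette', 'strategy', 'context']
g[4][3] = 'world'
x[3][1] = 'music'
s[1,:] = ['expression', 'replacement', 'solution']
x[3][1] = 'music'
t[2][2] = 'hearing'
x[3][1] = 'music'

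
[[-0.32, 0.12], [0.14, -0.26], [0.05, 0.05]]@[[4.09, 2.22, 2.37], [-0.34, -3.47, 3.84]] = [[-1.35,-1.13,-0.3], [0.66,1.21,-0.67], [0.19,-0.06,0.31]]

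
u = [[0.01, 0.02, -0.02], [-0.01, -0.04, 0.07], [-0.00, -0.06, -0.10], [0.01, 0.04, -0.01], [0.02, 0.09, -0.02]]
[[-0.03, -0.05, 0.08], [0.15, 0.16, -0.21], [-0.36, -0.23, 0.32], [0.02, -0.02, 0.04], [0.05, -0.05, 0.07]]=u@[[0.25,0.18,3.03], [1.15,-0.08,-0.54], [2.88,2.31,-2.91]]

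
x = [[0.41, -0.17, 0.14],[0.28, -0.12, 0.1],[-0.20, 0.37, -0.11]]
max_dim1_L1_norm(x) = 0.72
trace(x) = 0.18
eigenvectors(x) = [[-0.82, 0.31, -0.26], [-0.56, 0.25, 0.17], [-0.10, -0.92, 0.95]]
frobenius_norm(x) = 0.71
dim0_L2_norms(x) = [0.54, 0.42, 0.2]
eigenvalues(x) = [0.31, -0.14, 0.01]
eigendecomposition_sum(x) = [[0.33, -0.05, 0.1],  [0.22, -0.03, 0.07],  [0.04, -0.01, 0.01]] + [[0.07, -0.12, 0.04], [0.06, -0.09, 0.03], [-0.22, 0.35, -0.12]] + [[0.0, -0.01, -0.00], [-0.0, 0.0, 0.00], [-0.02, 0.03, 0.00]]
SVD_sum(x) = [[0.35, -0.26, 0.14], [0.24, -0.18, 0.09], [-0.3, 0.23, -0.12]] + [[0.06, 0.09, 0.01], [0.04, 0.06, 0.0], [0.10, 0.14, 0.01]] + [[0.00, -0.00, -0.0], [-0.00, 0.00, 0.0], [-0.0, 0.0, 0.0]]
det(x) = -0.00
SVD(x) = [[-0.67, -0.49, 0.56], [-0.46, -0.32, -0.83], [0.58, -0.81, -0.01]] @ diag([0.6782295060488939, 0.21999009252939733, 0.003016009545842689]) @ [[-0.77, 0.57, -0.30], [-0.58, -0.81, -0.05], [0.27, -0.14, -0.95]]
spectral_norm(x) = 0.68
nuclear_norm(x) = 0.90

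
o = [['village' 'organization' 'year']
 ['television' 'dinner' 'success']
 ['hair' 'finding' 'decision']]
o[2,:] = ['hair', 'finding', 'decision']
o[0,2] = 'year'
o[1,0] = 'television'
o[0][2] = 'year'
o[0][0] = 'village'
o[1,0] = 'television'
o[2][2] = 'decision'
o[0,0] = 'village'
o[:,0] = ['village', 'television', 'hair']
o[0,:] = ['village', 'organization', 'year']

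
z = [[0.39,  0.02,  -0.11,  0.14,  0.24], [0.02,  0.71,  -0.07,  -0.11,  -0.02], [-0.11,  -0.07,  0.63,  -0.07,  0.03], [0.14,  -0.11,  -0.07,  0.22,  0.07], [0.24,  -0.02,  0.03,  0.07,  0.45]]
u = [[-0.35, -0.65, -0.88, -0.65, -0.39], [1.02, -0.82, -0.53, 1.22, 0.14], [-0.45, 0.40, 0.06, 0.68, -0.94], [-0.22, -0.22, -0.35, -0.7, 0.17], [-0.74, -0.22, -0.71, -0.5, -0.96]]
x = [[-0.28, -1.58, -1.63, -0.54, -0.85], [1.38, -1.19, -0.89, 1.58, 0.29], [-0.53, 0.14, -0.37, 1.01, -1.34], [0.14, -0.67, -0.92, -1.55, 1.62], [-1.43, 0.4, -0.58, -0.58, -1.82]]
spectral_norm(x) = 3.41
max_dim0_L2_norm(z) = 0.72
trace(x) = -5.21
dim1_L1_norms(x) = [4.88, 5.33, 3.39, 4.9, 4.81]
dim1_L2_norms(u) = [1.38, 1.87, 1.31, 0.86, 1.51]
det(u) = -0.02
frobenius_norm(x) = 5.36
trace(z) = 2.40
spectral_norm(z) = 0.77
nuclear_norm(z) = 2.40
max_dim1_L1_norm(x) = 5.33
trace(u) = -2.77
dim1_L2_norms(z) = [0.49, 0.72, 0.65, 0.3, 0.52]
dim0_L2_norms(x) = [2.08, 2.13, 2.18, 2.56, 2.92]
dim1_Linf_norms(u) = [0.88, 1.22, 0.94, 0.7, 0.96]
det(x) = -2.34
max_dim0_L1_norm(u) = 3.75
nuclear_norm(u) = 5.55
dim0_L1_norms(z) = [0.9, 0.93, 0.91, 0.61, 0.81]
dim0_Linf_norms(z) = [0.39, 0.71, 0.63, 0.22, 0.45]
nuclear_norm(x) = 9.87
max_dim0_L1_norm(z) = 0.93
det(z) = 0.01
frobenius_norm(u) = 3.18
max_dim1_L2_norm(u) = 1.87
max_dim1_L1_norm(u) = 3.73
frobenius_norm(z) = 1.24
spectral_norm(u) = 2.22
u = z @ x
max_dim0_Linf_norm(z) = 0.71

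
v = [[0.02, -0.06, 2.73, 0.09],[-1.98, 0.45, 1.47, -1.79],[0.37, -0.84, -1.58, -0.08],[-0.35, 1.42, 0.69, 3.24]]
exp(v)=[[1.67, -0.37, 1.85, 1.83], [0.7, -3.0, -2.34, -10.53], [0.50, -0.03, 0.76, 1.76], [-6.16, 7.66, 1.38, 12.68]]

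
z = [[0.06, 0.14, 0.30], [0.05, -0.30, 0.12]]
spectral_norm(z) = 0.34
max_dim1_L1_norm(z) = 0.5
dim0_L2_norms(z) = [0.08, 0.33, 0.32]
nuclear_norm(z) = 0.66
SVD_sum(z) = [[0.03, 0.22, 0.22],[-0.01, -0.09, -0.09]] + [[0.03, -0.08, 0.08], [0.06, -0.21, 0.21]]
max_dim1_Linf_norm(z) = 0.3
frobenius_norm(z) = 0.47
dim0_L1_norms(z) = [0.11, 0.44, 0.42]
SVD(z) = [[-0.93, 0.37], [0.37, 0.93]] @ diag([0.33823069050575527, 0.32511536414017717]) @ [[-0.11, -0.71, -0.69], [0.21, -0.7, 0.69]]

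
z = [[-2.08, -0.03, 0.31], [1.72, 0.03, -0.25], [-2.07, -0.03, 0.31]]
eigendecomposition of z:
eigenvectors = [[0.61, 0.08, -0.03], [-0.51, -0.89, 1.00], [0.61, 0.45, -0.08]]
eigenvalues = [-1.75, 0.0, 0.0]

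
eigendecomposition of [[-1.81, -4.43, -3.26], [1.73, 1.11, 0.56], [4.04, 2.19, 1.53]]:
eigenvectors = [[(0.72+0j), 0.72-0.00j, (0.07+0j)], [(-0.13-0.24j), (-0.13+0.24j), (-0.61+0j)], [(-0.3-0.56j), -0.30+0.56j, 0.79+0.00j]]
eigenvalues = [(0.32+4.04j), (0.32-4.04j), (0.19+0j)]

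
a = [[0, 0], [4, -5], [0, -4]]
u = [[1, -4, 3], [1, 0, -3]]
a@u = [[0, 0, 0], [-1, -16, 27], [-4, 0, 12]]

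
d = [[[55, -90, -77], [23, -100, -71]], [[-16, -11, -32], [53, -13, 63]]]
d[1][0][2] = -32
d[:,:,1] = [[-90, -100], [-11, -13]]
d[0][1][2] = -71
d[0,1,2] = -71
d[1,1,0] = 53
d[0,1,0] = 23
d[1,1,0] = 53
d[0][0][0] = 55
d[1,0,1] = -11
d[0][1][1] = -100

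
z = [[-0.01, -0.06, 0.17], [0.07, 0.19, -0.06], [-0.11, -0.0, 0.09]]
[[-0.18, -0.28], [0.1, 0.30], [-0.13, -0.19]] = z@ [[0.34, 0.69],[0.07, 0.95],[-1.01, -1.27]]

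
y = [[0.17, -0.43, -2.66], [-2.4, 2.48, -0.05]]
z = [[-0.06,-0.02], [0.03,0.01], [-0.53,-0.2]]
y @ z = [[1.39, 0.52],[0.24, 0.08]]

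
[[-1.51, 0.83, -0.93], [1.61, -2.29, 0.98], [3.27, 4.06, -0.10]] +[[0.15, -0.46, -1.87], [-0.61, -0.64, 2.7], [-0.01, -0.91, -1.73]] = [[-1.36, 0.37, -2.8], [1.00, -2.93, 3.68], [3.26, 3.15, -1.83]]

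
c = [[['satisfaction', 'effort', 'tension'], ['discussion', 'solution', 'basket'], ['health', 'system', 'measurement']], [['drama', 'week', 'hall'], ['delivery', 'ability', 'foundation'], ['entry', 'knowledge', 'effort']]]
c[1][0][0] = 'drama'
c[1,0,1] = 'week'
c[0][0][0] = 'satisfaction'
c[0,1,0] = 'discussion'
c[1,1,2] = 'foundation'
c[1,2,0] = 'entry'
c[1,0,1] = 'week'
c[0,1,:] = ['discussion', 'solution', 'basket']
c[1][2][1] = 'knowledge'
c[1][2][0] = 'entry'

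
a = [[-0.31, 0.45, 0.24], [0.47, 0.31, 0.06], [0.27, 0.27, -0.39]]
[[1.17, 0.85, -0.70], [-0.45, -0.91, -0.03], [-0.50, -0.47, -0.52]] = a@[[-1.72, -2.20, 0.80],[0.99, 0.4, -1.47],[0.78, -0.04, 0.87]]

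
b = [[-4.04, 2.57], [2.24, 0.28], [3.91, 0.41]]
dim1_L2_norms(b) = [4.79, 2.26, 3.93]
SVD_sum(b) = [[-4.41,1.13],  [2.04,-0.52],  [3.57,-0.91]] + [[0.37,1.44], [0.20,0.8], [0.34,1.32]]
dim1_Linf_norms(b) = [4.04, 2.24, 3.91]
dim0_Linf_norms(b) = [4.04, 2.57]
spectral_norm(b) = 6.22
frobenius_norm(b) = 6.59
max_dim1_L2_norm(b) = 4.79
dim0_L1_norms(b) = [10.19, 3.26]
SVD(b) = [[-0.73,-0.68], [0.34,-0.38], [0.59,-0.63]] @ diag([6.221999706510419, 2.1829841163380608]) @ [[0.97,-0.25], [-0.25,-0.97]]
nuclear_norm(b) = 8.40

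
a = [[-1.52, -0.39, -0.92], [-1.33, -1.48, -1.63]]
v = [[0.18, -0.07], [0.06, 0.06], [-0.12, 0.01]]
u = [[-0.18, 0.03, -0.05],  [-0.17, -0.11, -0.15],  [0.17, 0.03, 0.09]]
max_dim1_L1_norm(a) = 4.44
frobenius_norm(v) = 0.24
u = v @ a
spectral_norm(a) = 3.06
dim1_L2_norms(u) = [0.19, 0.25, 0.19]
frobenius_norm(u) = 0.37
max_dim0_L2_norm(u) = 0.3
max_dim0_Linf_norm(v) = 0.18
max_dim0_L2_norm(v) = 0.22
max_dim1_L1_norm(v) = 0.25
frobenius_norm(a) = 3.15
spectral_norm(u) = 0.35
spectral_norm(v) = 0.23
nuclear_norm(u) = 0.47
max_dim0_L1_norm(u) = 0.52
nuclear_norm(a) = 3.80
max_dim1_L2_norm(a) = 2.57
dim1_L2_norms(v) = [0.19, 0.08, 0.12]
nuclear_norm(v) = 0.31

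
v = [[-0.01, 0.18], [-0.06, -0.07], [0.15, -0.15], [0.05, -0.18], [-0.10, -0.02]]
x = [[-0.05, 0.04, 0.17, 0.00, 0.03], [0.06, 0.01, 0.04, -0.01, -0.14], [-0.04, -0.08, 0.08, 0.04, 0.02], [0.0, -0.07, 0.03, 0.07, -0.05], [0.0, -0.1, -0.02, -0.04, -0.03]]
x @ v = [[0.02, -0.04], [0.02, 0.01], [0.02, -0.02], [0.02, -0.01], [0.00, 0.02]]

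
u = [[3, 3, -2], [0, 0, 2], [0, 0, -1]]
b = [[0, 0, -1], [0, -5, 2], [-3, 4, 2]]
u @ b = [[6, -23, -1], [-6, 8, 4], [3, -4, -2]]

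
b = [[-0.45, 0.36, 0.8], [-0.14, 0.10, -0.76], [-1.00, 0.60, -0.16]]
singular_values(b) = [1.33, 1.1, 0.06]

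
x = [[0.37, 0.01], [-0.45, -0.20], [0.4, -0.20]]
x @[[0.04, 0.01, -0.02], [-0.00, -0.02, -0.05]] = [[0.01, 0.00, -0.01], [-0.02, -0.0, 0.02], [0.02, 0.01, 0.0]]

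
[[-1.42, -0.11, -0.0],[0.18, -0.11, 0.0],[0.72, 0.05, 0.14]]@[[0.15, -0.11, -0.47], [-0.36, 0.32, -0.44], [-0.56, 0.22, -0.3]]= [[-0.17,0.12,0.72], [0.07,-0.06,-0.04], [0.01,-0.03,-0.4]]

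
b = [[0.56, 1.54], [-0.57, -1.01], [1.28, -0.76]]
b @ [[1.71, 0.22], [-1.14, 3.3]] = [[-0.80,  5.21], [0.18,  -3.46], [3.06,  -2.23]]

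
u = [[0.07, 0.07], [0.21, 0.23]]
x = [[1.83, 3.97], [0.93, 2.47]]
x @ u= [[0.96, 1.04], [0.58, 0.63]]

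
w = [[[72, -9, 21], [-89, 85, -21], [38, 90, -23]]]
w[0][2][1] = 90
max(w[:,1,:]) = 85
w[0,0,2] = 21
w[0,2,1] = 90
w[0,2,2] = -23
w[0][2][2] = -23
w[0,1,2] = -21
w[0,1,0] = -89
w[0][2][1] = 90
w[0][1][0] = -89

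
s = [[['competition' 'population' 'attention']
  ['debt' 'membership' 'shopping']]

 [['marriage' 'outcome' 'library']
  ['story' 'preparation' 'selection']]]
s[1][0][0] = 'marriage'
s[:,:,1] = [['population', 'membership'], ['outcome', 'preparation']]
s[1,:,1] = ['outcome', 'preparation']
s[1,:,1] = ['outcome', 'preparation']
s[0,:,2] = ['attention', 'shopping']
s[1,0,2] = 'library'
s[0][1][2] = 'shopping'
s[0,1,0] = 'debt'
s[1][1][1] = 'preparation'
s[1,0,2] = 'library'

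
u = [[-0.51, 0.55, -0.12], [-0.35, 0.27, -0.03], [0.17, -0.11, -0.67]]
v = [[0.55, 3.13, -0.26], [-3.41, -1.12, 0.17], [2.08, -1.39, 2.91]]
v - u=[[1.06, 2.58, -0.14],  [-3.06, -1.39, 0.2],  [1.91, -1.28, 3.58]]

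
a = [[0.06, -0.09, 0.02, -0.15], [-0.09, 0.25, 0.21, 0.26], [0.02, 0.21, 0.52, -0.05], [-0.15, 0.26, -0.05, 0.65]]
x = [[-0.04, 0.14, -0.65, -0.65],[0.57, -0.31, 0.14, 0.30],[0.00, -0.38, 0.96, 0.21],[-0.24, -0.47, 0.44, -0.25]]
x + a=[[0.02, 0.05, -0.63, -0.80], [0.48, -0.06, 0.35, 0.56], [0.02, -0.17, 1.48, 0.16], [-0.39, -0.21, 0.39, 0.4]]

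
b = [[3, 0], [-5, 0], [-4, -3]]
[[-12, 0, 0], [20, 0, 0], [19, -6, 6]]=b @ [[-4, 0, 0], [-1, 2, -2]]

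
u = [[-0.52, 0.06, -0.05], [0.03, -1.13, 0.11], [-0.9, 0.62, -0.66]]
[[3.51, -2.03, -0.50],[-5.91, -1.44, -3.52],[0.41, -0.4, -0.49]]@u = [[-1.44, 2.19, -0.07], [6.20, -0.91, 2.46], [0.22, 0.17, 0.26]]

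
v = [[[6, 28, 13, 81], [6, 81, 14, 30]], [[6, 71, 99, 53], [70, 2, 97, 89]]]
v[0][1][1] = 81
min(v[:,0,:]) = 6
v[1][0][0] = 6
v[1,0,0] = 6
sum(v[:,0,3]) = 134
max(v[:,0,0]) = 6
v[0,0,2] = 13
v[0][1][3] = 30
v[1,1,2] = 97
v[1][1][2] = 97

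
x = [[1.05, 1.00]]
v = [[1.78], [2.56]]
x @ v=[[4.43]]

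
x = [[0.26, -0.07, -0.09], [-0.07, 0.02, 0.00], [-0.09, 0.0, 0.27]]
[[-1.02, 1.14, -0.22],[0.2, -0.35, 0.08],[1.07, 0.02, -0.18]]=x @ [[-2.09, 5.58, 0.65], [2.56, 1.93, 6.07], [3.28, 1.93, -0.44]]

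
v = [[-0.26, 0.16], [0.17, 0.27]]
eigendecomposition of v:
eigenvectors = [[-0.96, -0.27], [0.28, -0.96]]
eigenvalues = [-0.31, 0.32]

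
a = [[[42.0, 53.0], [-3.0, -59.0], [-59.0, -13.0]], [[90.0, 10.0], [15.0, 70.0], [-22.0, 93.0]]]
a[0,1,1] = -59.0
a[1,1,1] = 70.0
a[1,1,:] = [15.0, 70.0]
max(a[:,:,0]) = 90.0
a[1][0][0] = 90.0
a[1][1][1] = 70.0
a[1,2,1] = 93.0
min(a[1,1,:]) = 15.0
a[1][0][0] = 90.0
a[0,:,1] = [53.0, -59.0, -13.0]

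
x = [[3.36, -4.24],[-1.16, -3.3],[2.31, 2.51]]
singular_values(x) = [6.03, 4.1]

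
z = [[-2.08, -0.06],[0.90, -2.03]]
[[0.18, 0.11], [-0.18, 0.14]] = z@[[-0.09, -0.05],[0.05, -0.09]]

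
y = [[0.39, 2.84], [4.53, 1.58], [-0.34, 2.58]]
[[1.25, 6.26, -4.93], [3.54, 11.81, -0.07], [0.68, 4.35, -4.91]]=y @ [[0.66, 1.93, 0.62], [0.35, 1.94, -1.82]]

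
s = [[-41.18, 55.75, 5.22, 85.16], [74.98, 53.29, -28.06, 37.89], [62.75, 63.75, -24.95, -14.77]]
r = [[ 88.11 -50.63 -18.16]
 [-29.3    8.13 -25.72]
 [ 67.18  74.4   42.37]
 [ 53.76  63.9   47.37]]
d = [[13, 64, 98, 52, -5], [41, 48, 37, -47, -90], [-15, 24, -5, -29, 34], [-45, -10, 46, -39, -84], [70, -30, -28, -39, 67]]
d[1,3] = -47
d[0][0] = 13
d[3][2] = 46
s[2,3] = -14.77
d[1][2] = 37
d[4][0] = 70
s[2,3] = -14.77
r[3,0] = 53.76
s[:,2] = [5.22, -28.06, -24.95]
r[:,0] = [88.11, -29.3, 67.18, 53.76]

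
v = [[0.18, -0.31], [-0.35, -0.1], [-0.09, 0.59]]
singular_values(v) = [0.69, 0.38]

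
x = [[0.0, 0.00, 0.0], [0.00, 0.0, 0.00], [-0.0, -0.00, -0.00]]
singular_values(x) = [0.0, 0.0, -0.0]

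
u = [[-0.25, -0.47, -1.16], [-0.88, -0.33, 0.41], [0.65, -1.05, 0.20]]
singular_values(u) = [1.32, 1.22, 1.0]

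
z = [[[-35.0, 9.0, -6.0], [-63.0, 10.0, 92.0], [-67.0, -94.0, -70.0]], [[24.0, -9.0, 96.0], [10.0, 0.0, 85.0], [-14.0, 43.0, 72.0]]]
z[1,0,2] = 96.0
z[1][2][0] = -14.0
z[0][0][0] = -35.0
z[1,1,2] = 85.0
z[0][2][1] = -94.0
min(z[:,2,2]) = -70.0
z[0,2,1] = -94.0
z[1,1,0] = 10.0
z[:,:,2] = [[-6.0, 92.0, -70.0], [96.0, 85.0, 72.0]]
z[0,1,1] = 10.0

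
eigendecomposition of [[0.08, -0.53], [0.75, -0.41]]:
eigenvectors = [[(0.25+0.59j),(0.25-0.59j)], [(0.77+0j),0.77-0.00j]]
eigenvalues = [(-0.17+0.58j), (-0.17-0.58j)]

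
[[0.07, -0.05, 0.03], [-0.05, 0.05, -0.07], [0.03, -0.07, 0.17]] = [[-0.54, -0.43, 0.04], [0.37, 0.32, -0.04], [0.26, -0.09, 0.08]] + [[0.61,0.38,-0.01],[-0.42,-0.27,-0.03],[-0.23,0.02,0.09]]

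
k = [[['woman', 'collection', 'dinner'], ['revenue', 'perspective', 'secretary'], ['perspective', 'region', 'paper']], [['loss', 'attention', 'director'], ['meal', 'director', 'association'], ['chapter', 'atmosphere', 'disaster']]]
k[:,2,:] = [['perspective', 'region', 'paper'], ['chapter', 'atmosphere', 'disaster']]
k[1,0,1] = 'attention'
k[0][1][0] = 'revenue'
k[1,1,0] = 'meal'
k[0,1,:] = ['revenue', 'perspective', 'secretary']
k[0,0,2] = 'dinner'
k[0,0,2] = 'dinner'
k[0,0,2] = 'dinner'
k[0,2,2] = 'paper'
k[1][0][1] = 'attention'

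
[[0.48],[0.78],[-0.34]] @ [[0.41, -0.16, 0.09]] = [[0.20,-0.08,0.04], [0.32,-0.12,0.07], [-0.14,0.05,-0.03]]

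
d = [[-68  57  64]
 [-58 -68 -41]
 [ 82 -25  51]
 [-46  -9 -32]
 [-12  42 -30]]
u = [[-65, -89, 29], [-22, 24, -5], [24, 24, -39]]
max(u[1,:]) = 24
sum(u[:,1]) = -41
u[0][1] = -89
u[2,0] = 24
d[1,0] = -58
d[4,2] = -30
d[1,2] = -41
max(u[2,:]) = 24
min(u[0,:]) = -89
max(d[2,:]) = 82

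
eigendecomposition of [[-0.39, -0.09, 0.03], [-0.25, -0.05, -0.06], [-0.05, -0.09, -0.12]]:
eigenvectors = [[0.79, 0.21, -0.04], [0.55, -0.88, 0.41], [0.28, 0.43, 0.91]]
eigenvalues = [-0.44, 0.04, -0.16]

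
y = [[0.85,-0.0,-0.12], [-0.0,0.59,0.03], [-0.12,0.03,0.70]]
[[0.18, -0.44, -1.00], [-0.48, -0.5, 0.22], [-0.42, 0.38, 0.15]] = y@[[0.14, -0.44, -1.18], [-0.78, -0.87, 0.38], [-0.54, 0.51, -0.00]]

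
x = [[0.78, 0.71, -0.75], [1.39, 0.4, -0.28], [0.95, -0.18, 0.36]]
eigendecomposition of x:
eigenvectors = [[-0.51, -0.09, 0.11],[-0.75, 0.77, 0.69],[-0.42, 0.63, 0.72]]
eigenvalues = [1.2, 0.0, 0.34]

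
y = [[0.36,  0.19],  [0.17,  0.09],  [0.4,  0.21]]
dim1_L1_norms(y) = [0.55, 0.26, 0.61]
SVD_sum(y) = [[0.36, 0.19], [0.17, 0.09], [0.40, 0.21]] + [[-0.0, 0.0], [-0.00, 0.00], [0.00, -0.00]]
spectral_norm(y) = 0.64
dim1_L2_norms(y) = [0.41, 0.19, 0.45]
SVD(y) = [[-0.64, -0.50],[-0.30, -0.54],[-0.71, 0.68]] @ diag([0.6378082477236289, 0.0007994596388164319]) @ [[-0.88, -0.47], [0.47, -0.88]]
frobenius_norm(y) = 0.64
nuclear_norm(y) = 0.64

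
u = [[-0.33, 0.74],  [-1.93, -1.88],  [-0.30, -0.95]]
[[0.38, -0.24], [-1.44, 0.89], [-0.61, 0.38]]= u @ [[0.17, -0.1], [0.59, -0.37]]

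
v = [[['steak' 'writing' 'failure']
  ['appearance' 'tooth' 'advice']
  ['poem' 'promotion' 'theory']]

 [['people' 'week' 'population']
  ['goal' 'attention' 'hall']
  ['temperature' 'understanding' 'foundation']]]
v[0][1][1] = 'tooth'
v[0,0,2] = 'failure'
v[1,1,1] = 'attention'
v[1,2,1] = 'understanding'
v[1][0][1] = 'week'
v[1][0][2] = 'population'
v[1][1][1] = 'attention'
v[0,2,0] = 'poem'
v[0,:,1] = ['writing', 'tooth', 'promotion']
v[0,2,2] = 'theory'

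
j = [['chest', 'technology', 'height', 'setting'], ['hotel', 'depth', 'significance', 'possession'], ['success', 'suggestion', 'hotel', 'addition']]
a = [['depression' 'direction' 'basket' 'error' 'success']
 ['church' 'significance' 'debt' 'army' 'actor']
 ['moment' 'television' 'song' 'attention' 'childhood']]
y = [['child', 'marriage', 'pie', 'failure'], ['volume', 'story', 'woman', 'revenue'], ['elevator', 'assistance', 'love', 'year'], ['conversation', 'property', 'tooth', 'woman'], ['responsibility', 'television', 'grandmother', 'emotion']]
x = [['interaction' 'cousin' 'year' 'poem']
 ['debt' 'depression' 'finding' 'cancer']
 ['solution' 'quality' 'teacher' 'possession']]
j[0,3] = 'setting'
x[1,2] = 'finding'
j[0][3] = 'setting'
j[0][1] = 'technology'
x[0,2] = 'year'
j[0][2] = 'height'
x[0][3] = 'poem'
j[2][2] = 'hotel'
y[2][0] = 'elevator'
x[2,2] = 'teacher'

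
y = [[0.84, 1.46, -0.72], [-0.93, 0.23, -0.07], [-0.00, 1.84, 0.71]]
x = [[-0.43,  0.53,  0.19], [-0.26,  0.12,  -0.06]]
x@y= [[-0.85, -0.16, 0.41], [-0.33, -0.46, 0.14]]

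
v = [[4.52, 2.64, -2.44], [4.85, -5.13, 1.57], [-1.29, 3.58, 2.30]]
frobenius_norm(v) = 10.27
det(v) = -139.75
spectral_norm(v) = 7.96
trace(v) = 1.69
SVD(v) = [[-0.16, 0.99, -0.01], [-0.89, -0.14, 0.44], [0.43, 0.08, 0.9]] @ diag([7.964140940557227, 5.704156540128256, 3.0762732721025037]) @ [[-0.7,0.71,0.00], [0.64,0.63,-0.43], [0.31,0.30,0.90]]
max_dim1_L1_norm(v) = 11.55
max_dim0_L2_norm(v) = 6.79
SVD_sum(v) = [[0.91, -0.92, -0.0], [4.96, -5.02, -0.0], [-2.43, 2.46, 0.00]] + [[3.62, 3.57, -2.41], [-0.52, -0.51, 0.35], [0.29, 0.29, -0.2]] + [[-0.01, -0.01, -0.03], [0.41, 0.41, 1.23], [0.84, 0.83, 2.49]]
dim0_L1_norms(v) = [10.66, 11.35, 6.31]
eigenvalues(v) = [-7.28, 5.46, 3.52]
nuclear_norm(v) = 16.74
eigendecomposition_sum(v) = [[-0.79,1.80,-0.50], [2.57,-5.82,1.61], [-1.07,2.42,-0.67]] + [[6.14, -0.09, -4.79], [2.93, -0.04, -2.29], [0.82, -0.01, -0.64]] + [[-0.82, 0.93, 2.85],  [-0.65, 0.73, 2.25],  [-1.04, 1.17, 3.61]]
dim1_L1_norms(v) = [9.6, 11.55, 7.17]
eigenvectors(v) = [[0.27, -0.9, 0.56], [-0.89, -0.43, 0.44], [0.37, -0.12, 0.70]]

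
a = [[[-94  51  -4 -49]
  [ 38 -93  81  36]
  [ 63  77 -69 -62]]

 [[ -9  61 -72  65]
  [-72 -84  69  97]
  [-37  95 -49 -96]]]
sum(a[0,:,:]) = -25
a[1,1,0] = -72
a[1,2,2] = -49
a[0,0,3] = -49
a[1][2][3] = -96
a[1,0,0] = -9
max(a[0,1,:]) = 81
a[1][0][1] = 61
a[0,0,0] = -94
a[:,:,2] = [[-4, 81, -69], [-72, 69, -49]]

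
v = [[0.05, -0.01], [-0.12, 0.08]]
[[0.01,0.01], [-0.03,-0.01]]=v @[[0.19,  0.11], [-0.04,  -0.02]]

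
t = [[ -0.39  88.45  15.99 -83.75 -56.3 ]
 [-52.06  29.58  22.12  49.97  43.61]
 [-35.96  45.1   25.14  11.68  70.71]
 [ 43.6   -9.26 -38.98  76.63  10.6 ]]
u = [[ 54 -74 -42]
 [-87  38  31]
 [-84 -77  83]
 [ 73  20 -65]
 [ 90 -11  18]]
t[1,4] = 43.61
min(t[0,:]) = -83.75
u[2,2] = 83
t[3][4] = 10.6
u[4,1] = -11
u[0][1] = -74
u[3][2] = -65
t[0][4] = -56.3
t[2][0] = -35.96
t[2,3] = 11.68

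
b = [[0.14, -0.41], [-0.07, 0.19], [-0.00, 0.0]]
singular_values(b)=[0.48, 0.0]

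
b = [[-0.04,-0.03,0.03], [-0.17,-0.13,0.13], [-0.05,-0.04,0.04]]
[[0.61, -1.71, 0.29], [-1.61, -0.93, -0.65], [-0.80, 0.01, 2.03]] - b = [[0.65, -1.68, 0.26], [-1.44, -0.80, -0.78], [-0.75, 0.05, 1.99]]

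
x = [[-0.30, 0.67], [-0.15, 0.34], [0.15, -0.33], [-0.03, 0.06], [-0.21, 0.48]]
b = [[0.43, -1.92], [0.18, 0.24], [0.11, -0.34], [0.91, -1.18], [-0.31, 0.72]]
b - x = [[0.73, -2.59], [0.33, -0.10], [-0.04, -0.01], [0.94, -1.24], [-0.10, 0.24]]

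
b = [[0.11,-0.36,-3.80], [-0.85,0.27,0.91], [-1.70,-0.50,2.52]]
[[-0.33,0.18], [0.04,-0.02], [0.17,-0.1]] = b @ [[0.04, -0.02], [-0.03, 0.02], [0.09, -0.05]]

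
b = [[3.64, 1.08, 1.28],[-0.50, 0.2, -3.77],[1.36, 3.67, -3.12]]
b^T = [[3.64, -0.50, 1.36], [1.08, 0.20, 3.67], [1.28, -3.77, -3.12]]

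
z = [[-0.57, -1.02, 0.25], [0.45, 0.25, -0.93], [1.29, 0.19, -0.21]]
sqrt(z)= [[0.31, -0.69, -0.15], [0.74, 1.04, -0.53], [1.04, 0.59, 0.51]]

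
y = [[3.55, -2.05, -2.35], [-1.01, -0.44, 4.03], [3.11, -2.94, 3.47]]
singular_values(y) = [6.16, 5.67, 0.18]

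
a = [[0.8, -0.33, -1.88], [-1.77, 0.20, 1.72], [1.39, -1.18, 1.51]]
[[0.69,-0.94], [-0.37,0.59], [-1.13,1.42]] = a @ [[-0.25, 0.27], [0.05, -0.08], [-0.48, 0.63]]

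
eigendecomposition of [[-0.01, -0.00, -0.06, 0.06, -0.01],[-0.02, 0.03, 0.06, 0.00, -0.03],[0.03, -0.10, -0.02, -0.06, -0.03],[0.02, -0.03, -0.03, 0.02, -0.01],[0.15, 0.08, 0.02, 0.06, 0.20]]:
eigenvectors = [[(0.05+0j), 0.04+0.32j, (0.04-0.32j), (-0.49+0j), -0.47+0.00j], [(0.21+0j), (-0.26-0.46j), -0.26+0.46j, -0.56+0.00j, -0.26+0.00j], [0.04+0.00j, (0.72+0j), 0.72-0.00j, 0.36+0.00j, 0.10+0.00j], [0.02+0.00j, 0.30+0.06j, 0.30-0.06j, 0.36+0.00j, (-0.31+0j)], [(-0.97+0j), (-0.05-0.1j), -0.05+0.10j, (0.44+0j), 0.77+0.00j]]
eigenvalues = [(0.17+0j), (-0.01+0.08j), (-0.01-0.08j), (-0+0j), (0.06+0j)]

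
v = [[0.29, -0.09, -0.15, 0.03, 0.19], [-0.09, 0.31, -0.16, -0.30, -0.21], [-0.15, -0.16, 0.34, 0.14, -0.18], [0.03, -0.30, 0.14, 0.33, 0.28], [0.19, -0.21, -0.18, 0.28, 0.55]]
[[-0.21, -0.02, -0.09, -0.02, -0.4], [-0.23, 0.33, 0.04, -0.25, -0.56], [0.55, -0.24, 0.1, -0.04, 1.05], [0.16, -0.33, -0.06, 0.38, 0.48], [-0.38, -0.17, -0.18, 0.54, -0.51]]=v @ [[0.01, 0.05, -0.06, -1.09, -0.36], [-0.57, 0.77, 0.05, -0.49, -1.4], [0.95, -0.76, 0.35, -0.86, 2.06], [0.11, 0.44, -0.21, 0.74, -0.19], [-0.65, -0.5, -0.07, 0.52, -0.56]]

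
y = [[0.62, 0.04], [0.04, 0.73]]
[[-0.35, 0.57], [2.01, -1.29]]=y @ [[-0.74, 1.04], [2.79, -1.83]]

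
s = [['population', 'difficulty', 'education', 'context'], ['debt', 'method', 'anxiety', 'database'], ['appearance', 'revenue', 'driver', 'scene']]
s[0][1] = 'difficulty'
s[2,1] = 'revenue'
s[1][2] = 'anxiety'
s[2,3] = 'scene'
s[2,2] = 'driver'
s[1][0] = 'debt'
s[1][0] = 'debt'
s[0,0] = 'population'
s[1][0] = 'debt'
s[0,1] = 'difficulty'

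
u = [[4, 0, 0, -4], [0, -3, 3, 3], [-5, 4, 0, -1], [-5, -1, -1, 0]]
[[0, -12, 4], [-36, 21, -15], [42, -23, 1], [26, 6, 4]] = u @ [[-5, 0, 0], [3, -5, 0], [-4, -1, -4], [-5, 3, -1]]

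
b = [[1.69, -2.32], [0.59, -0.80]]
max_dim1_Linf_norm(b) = 2.32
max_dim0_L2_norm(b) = 2.45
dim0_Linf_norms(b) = [1.69, 2.32]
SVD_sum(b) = [[1.69, -2.32], [0.59, -0.8]] + [[-0.00, -0.00],[0.00, 0.0]]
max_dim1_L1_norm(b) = 4.01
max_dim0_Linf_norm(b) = 2.32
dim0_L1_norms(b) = [2.28, 3.12]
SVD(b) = [[-0.94, -0.33],[-0.33, 0.94]] @ diag([3.03752685750796, 0.005530815294184024]) @ [[-0.59, 0.81],[0.81, 0.59]]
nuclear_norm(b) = 3.04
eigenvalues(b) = [0.87, 0.02]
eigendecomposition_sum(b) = [[1.71, -2.37], [0.60, -0.84]] + [[-0.02, 0.05], [-0.01, 0.04]]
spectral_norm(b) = 3.04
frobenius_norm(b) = 3.04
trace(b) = 0.89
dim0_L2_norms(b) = [1.79, 2.45]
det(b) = 0.02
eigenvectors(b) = [[0.94, 0.81], [0.33, 0.58]]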